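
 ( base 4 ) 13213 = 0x1e7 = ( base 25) JC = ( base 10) 487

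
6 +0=6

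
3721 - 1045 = 2676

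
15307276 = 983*15572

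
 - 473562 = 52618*( - 9 )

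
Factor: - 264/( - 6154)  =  132/3077 =2^2*3^1*11^1*17^ (-1 ) * 181^( - 1)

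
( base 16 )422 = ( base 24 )1k2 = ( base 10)1058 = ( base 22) 242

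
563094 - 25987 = 537107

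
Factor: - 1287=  - 3^2*11^1*13^1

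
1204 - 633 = 571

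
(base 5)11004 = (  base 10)754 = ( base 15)354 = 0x2f2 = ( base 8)1362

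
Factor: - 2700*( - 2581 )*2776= 19345111200 = 2^5*3^3*5^2*29^1 * 89^1*347^1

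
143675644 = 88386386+55289258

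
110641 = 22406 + 88235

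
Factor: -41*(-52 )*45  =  2^2*3^2*5^1*13^1*41^1 = 95940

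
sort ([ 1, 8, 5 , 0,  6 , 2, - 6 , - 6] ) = [ - 6,  -  6,  0, 1, 2,5, 6, 8] 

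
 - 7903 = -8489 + 586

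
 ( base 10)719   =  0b1011001111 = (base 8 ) 1317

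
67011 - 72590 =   -  5579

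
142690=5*28538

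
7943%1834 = 607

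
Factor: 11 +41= 2^2* 13^1 = 52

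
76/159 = 76/159 = 0.48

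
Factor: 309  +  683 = 2^5*31^1 = 992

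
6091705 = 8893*685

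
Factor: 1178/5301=2/9 = 2^1*3^( - 2)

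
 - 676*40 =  - 27040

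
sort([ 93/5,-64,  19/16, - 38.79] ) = [ - 64, - 38.79, 19/16, 93/5 ] 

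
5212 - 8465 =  - 3253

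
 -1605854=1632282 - 3238136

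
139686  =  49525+90161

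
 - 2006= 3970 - 5976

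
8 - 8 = 0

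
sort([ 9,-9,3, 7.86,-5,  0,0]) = [-9,-5, 0, 0 , 3  ,  7.86,9] 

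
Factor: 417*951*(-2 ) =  - 793134 = -2^1 * 3^2 * 139^1*317^1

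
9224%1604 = 1204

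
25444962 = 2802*9081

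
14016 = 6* 2336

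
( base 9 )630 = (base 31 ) GH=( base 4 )20001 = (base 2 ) 1000000001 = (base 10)513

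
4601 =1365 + 3236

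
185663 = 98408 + 87255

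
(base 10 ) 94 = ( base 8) 136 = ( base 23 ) 42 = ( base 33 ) 2S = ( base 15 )64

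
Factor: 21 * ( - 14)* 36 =-10584  =  -2^3 * 3^3*7^2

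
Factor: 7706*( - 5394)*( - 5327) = 2^2*3^1*7^1*29^1*31^1*761^1*3853^1  =  221422955628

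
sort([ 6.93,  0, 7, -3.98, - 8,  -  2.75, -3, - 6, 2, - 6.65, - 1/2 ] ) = [ - 8, - 6.65, - 6, - 3.98, - 3, - 2.75, - 1/2, 0, 2,6.93, 7 ] 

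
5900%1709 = 773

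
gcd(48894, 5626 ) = 58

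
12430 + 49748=62178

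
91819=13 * 7063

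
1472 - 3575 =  - 2103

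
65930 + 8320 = 74250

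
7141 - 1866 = 5275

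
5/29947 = 5/29947 = 0.00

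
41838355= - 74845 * (-559 ) 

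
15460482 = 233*66354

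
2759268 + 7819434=10578702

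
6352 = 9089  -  2737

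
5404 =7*772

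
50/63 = 50/63 = 0.79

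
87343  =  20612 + 66731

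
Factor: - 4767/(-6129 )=7/9 = 3^( - 2 )*7^1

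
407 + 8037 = 8444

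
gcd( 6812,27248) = 6812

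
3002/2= 1501 = 1501.00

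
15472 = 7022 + 8450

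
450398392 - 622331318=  - 171932926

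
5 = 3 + 2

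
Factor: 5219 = 17^1*307^1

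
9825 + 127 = 9952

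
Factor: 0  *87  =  0^1= 0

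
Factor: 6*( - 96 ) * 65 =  - 2^6*3^2 * 5^1*  13^1 = - 37440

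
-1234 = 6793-8027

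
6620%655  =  70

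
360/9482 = 180/4741 = 0.04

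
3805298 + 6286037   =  10091335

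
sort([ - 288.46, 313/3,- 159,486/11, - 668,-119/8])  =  [ -668,- 288.46, - 159, - 119/8, 486/11,313/3 ] 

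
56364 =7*8052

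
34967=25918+9049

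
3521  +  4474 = 7995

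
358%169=20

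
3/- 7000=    - 3/7000 = - 0.00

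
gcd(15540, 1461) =3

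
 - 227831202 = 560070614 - 787901816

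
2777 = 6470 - 3693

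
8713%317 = 154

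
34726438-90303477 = - 55577039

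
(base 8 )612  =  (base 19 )11E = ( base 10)394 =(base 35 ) B9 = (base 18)13g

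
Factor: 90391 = 7^1*37^1*349^1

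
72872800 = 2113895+70758905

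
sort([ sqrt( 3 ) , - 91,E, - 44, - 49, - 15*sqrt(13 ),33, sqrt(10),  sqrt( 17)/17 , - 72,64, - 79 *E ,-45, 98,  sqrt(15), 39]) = [ - 79*E, - 91,-72,-15*sqrt( 13)  , - 49,-45, - 44, sqrt( 17)/17, sqrt(3), E, sqrt(10 ), sqrt (15), 33, 39, 64 , 98]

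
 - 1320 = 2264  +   - 3584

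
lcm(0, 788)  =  0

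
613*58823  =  36058499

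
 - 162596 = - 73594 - 89002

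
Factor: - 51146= - 2^1*107^1*239^1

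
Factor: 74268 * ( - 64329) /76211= - 4777586172/76211 = - 2^2 * 3^3 * 17^( - 1)*41^1*523^1*2063^1 * 4483^( - 1)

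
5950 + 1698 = 7648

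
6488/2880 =2+91/360 = 2.25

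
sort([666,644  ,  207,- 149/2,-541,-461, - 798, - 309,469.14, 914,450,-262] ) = [ - 798,-541,-461,-309,-262,  -  149/2, 207, 450 , 469.14, 644,666,  914]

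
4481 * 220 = 985820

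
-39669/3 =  - 13223 = - 13223.00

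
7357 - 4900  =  2457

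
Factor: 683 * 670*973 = 2^1*5^1*  7^1*67^1 * 139^1*683^1 = 445254530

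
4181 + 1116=5297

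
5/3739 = 5/3739 = 0.00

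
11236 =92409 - 81173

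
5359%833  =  361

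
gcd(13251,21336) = 21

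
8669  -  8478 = 191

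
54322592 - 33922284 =20400308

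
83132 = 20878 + 62254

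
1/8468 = 1/8468 =0.00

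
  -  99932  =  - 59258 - 40674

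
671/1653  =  671/1653 = 0.41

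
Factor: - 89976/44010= -92/45 = -2^2 * 3^( - 2 )*5^(-1)*23^1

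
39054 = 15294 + 23760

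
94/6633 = 94/6633 = 0.01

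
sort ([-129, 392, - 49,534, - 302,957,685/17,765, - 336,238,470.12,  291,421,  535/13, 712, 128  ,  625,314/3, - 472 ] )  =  [ - 472, - 336, - 302,-129, - 49,685/17,535/13 , 314/3, 128,238,291,392, 421,  470.12, 534,625,712,765, 957 ] 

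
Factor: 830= 2^1 * 5^1*83^1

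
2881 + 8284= 11165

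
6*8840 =53040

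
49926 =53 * 942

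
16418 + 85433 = 101851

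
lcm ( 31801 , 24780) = 1908060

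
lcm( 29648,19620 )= 1334160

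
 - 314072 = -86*3652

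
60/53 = 1 + 7/53 = 1.13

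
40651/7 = 5807 + 2/7 = 5807.29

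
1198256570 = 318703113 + 879553457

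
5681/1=5681 = 5681.00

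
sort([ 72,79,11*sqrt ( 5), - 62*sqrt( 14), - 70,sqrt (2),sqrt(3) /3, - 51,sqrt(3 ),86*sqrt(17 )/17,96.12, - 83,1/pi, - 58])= [- 62*sqrt ( 14), - 83 ,-70, - 58, - 51,1/pi,  sqrt( 3)/3, sqrt( 2), sqrt(3 ) , 86 * sqrt(17)/17,11*sqrt( 5), 72 , 79,96.12 ]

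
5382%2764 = 2618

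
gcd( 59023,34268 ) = 1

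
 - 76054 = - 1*76054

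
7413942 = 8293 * 894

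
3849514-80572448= - 76722934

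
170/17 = 10 = 10.00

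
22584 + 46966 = 69550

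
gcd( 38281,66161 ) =1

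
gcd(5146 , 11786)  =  166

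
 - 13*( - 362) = 4706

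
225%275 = 225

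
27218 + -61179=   -33961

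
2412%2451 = 2412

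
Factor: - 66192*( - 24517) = 1622829264 = 2^4*3^1*7^1*197^1*24517^1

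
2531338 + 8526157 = 11057495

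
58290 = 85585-27295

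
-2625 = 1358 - 3983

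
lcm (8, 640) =640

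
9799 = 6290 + 3509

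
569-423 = 146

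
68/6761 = 68/6761  =  0.01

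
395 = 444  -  49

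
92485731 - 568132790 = - 475647059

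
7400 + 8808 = 16208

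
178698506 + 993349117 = 1172047623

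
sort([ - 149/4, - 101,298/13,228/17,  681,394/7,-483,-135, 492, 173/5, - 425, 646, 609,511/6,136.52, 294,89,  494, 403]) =[ - 483, - 425, -135, - 101,-149/4, 228/17, 298/13 , 173/5,394/7,511/6,  89 , 136.52,294,403,492, 494,609,  646,  681]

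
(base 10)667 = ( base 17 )254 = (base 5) 10132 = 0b1010011011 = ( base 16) 29b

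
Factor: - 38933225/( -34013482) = 2^(-1 )*5^2* 29^1 * 83^1 * 647^1 *17006741^ (-1 )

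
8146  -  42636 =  -34490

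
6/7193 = 6/7193=0.00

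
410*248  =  101680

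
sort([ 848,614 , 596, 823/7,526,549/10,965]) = [ 549/10,823/7,526 , 596,614, 848,965]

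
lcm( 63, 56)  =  504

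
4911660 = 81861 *60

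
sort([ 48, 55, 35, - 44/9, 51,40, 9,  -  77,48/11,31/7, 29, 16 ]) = [ - 77,-44/9, 48/11,31/7,9, 16,29,35,40,48 , 51, 55 ]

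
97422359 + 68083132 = 165505491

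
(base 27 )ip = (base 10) 511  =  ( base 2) 111111111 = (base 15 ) 241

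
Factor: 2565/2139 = 3^2*5^1*19^1*23^( - 1 )*31^( - 1 )=855/713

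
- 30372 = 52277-82649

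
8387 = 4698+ 3689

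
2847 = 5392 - 2545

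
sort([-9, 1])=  [ - 9,1 ] 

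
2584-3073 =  - 489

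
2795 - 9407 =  - 6612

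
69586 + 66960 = 136546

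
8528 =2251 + 6277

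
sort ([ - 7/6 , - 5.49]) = [ - 5.49 , - 7/6 ]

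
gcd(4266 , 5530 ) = 158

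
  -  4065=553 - 4618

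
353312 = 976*362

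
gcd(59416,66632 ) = 8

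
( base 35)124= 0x513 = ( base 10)1299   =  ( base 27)1l3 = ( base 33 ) 16C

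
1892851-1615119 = 277732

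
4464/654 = 744/109 = 6.83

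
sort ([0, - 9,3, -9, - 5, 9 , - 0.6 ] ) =[ - 9,-9, - 5 , -0.6,0, 3, 9 ] 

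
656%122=46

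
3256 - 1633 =1623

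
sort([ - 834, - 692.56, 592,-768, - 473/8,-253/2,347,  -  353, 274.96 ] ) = [ - 834, - 768, - 692.56, - 353, - 253/2, - 473/8, 274.96, 347, 592 ] 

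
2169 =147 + 2022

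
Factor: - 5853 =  - 3^1 * 1951^1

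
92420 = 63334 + 29086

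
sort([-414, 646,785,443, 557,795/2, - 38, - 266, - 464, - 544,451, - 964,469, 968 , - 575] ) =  [ - 964, - 575, - 544,-464, - 414, -266,-38,795/2,443,451 , 469, 557, 646 , 785,968] 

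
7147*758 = 5417426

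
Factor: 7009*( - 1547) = - 10842923 = -7^1*13^1*17^1*43^1*163^1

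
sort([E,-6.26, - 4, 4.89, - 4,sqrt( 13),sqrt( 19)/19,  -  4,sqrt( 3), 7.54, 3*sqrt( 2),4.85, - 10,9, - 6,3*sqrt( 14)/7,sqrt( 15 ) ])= [-10,- 6.26,-6,-4, - 4,-4,sqrt(19)/19,3 * sqrt(14)/7,sqrt(3), E , sqrt(13),sqrt(15),3*sqrt( 2),4.85,4.89 , 7.54,9]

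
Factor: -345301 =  - 11^1*31391^1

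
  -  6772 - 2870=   -9642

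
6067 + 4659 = 10726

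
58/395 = 58/395 = 0.15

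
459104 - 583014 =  - 123910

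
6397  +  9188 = 15585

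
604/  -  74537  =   - 604/74537 =- 0.01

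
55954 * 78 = 4364412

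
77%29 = 19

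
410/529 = 410/529= 0.78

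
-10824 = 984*(-11)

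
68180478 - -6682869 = 74863347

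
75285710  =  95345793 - 20060083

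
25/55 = 5/11  =  0.45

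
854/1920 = 427/960 = 0.44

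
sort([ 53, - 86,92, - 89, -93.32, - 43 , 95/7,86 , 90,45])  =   [ - 93.32, - 89, - 86, - 43,95/7, 45,53,86,90,  92] 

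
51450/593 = 51450/593 = 86.76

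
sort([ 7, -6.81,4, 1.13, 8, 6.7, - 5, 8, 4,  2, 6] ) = [ - 6.81, - 5, 1.13,2 , 4, 4,6,6.7, 7,8, 8]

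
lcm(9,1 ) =9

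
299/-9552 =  -299/9552=- 0.03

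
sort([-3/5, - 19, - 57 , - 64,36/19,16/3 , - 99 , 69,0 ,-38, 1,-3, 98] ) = [ - 99 , - 64 , - 57, - 38,- 19 , - 3,-3/5,  0, 1 , 36/19,16/3, 69, 98 ]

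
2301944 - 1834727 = 467217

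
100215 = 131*765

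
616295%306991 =2313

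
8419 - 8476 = -57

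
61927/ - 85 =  - 61927/85 = - 728.55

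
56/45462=28/22731 = 0.00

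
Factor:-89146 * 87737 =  - 2^1*13^1*17^1 * 29^2*53^1*397^1= -7821402602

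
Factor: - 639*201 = -3^3 * 67^1* 71^1=- 128439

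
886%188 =134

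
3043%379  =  11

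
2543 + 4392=6935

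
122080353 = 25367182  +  96713171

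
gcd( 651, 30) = 3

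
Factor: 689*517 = 356213 = 11^1*13^1*47^1 * 53^1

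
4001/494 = 4001/494 = 8.10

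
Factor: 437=19^1*23^1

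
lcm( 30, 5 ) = 30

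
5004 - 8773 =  - 3769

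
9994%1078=292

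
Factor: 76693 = 271^1* 283^1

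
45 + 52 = 97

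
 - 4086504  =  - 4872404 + 785900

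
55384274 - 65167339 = - 9783065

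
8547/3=2849= 2849.00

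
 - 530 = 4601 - 5131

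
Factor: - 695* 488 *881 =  - 2^3*5^1 * 61^1*139^1*881^1 = - 298799960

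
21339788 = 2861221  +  18478567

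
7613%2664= 2285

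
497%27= 11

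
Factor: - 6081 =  - 3^1 * 2027^1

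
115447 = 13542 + 101905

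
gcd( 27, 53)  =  1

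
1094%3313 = 1094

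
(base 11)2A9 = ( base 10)361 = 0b101101001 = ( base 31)bk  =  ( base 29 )cd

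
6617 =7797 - 1180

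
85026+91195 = 176221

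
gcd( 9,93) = 3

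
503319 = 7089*71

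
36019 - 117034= -81015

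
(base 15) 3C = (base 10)57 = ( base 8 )71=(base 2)111001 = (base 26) 25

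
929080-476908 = 452172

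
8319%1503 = 804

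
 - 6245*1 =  - 6245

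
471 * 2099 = 988629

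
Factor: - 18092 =-2^2*4523^1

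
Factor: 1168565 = 5^1*233713^1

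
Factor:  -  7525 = -5^2*7^1*43^1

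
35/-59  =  - 35/59 = - 0.59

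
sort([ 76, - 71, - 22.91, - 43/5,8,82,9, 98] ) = [ - 71, - 22.91,  -  43/5,8, 9,76 , 82, 98]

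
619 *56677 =35083063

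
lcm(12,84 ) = 84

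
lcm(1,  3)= 3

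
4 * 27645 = 110580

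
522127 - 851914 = -329787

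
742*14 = 10388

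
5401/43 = 5401/43 = 125.60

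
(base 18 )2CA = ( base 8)1552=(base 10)874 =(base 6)4014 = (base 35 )oy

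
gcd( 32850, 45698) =146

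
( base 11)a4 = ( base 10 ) 114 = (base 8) 162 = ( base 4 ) 1302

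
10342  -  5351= 4991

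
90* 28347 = 2551230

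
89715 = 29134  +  60581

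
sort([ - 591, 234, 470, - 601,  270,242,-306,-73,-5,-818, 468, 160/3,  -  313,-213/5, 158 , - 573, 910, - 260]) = [-818,-601, - 591, - 573 , - 313,-306, - 260,-73,-213/5, - 5, 160/3, 158, 234,  242,270, 468,470, 910 ]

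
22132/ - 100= - 5533/25 = -221.32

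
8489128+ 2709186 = 11198314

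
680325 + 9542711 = 10223036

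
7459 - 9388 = -1929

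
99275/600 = 3971/24=165.46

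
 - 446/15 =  - 30 + 4/15 = - 29.73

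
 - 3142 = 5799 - 8941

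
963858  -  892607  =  71251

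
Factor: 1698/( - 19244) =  - 2^(  -  1 )*3^1 * 17^( - 1)=- 3/34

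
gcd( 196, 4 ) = 4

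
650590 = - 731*(- 890) 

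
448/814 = 224/407 = 0.55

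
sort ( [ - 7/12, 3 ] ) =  [ - 7/12,  3] 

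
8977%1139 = 1004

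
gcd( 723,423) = 3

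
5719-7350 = -1631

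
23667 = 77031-53364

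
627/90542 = 627/90542 =0.01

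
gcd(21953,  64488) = 1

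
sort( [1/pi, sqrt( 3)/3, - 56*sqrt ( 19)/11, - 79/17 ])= [-56*sqrt( 19) /11,- 79/17, 1/pi, sqrt(3)/3] 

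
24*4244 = 101856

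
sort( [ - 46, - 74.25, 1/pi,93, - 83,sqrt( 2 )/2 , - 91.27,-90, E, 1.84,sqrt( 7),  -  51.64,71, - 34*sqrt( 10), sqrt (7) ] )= [ - 34*sqrt( 10),-91.27, -90, - 83, - 74.25, - 51.64, - 46, 1/pi,  sqrt( 2 )/2,1.84, sqrt ( 7),sqrt( 7),E, 71,93 ] 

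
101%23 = 9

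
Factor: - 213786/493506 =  - 13^( - 1 )*19^(- 1)*107^1 = - 107/247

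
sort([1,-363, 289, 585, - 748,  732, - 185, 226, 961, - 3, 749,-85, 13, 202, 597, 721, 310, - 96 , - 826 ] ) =[ - 826, -748 , - 363,-185, - 96,-85,-3, 1, 13, 202, 226, 289, 310, 585,597, 721,732,749,961]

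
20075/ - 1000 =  - 21+37/40 = - 20.07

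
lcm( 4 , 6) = 12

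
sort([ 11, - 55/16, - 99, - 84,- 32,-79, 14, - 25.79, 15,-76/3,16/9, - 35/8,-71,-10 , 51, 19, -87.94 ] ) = [ - 99, - 87.94, - 84, - 79, - 71,-32,  -  25.79,-76/3,-10,-35/8, - 55/16, 16/9, 11, 14, 15, 19, 51 ] 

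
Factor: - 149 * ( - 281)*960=2^6 *3^1*  5^1 * 149^1*281^1 = 40194240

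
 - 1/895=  - 1+ 894/895 = - 0.00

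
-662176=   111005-773181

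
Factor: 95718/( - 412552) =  - 2^(  -  2 )*3^1*43^1*139^(-1) = - 129/556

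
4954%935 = 279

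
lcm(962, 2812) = 36556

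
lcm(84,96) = 672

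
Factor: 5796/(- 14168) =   -  9/22 = - 2^( - 1)* 3^2 * 11^( - 1)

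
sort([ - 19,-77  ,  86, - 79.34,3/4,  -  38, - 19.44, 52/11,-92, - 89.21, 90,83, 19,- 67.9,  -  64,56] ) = [ - 92 ,-89.21, - 79.34 , - 77  ,-67.9, - 64, - 38, - 19.44,-19, 3/4, 52/11, 19,56,83, 86, 90] 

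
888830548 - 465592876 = 423237672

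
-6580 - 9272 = - 15852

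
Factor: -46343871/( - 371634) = 2^( -1)*3^1 * 7^1*23^( -1)*2693^(- 1) * 735617^1 = 15447957/123878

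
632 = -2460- - 3092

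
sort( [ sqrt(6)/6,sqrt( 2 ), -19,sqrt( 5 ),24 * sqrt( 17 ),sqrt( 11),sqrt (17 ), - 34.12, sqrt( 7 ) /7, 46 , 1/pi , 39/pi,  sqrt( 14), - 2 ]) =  [  -  34.12, - 19,  -  2, 1/pi,sqrt( 7 )/7,sqrt( 6 )/6, sqrt( 2 ),sqrt( 5 ),sqrt( 11 ), sqrt(14), sqrt (17 ),39/pi,46,24*sqrt(17 )]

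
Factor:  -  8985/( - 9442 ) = 2^( - 1 )*3^1*5^1*599^1*4721^( - 1)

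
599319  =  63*9513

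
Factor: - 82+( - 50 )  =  -2^2 * 3^1*11^1= -132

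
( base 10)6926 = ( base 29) 86O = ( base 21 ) FEH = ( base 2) 1101100001110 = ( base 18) 136E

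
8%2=0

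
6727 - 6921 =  - 194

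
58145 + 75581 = 133726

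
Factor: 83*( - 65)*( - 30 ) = 2^1*3^1*5^2*13^1*83^1 = 161850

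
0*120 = 0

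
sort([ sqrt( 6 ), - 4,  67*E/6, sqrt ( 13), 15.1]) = [  -  4 , sqrt( 6 ), sqrt( 13) , 15.1,67 * E/6]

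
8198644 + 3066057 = 11264701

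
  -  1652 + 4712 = 3060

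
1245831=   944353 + 301478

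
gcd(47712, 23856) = 23856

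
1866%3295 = 1866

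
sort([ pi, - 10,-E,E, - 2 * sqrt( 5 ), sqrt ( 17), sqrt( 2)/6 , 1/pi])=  [-10, - 2*sqrt( 5), - E, sqrt( 2)/6, 1/pi,E , pi  ,  sqrt( 17)]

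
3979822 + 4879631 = 8859453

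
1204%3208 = 1204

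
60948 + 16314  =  77262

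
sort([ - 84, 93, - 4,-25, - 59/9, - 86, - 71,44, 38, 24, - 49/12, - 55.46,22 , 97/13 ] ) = [-86,-84, - 71, - 55.46,- 25, - 59/9, - 49/12,- 4,97/13,22, 24,38, 44,93]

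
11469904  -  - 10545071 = 22014975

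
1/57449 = 1/57449 =0.00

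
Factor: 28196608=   2^8*11^1 * 17^1*19^1 * 31^1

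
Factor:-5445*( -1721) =3^2* 5^1*11^2*1721^1 = 9370845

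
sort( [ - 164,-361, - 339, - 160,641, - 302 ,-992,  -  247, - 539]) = [ - 992,-539, - 361, - 339, - 302, - 247, - 164, - 160, 641] 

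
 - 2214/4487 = - 1 + 2273/4487 = -0.49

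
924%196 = 140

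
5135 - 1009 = 4126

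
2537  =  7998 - 5461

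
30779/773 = 39 + 632/773 = 39.82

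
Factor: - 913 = - 11^1*83^1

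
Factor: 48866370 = 2^1*3^1*5^1*7^1*47^1*4951^1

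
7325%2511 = 2303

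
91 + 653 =744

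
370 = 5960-5590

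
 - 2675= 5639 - 8314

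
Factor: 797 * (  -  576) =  - 2^6*3^2* 797^1 = -  459072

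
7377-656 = 6721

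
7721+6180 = 13901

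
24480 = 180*136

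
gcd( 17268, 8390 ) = 2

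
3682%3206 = 476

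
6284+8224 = 14508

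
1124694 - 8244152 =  - 7119458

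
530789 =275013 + 255776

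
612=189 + 423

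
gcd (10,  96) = 2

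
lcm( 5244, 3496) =10488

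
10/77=10/77 = 0.13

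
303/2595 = 101/865= 0.12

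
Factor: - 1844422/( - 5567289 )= 2^1*3^( - 1)*7^ ( - 1)*13^( - 1 )*20393^(- 1)  *922211^1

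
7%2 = 1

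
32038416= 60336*531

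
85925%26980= 4985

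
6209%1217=124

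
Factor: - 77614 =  - 2^1*151^1 * 257^1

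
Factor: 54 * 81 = 2^1*3^7= 4374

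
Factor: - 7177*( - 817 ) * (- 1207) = -7077376063=- 17^1*19^1*43^1*71^1 *7177^1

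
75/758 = 75/758 = 0.10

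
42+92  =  134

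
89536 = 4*22384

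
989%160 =29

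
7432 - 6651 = 781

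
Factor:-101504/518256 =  - 2^3* 3^( - 2 )*13^1*59^ ( - 1) = - 104/531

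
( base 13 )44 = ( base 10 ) 56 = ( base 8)70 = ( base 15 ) 3B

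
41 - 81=- 40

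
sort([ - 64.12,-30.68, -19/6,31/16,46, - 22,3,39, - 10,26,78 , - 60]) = [ - 64.12,  -  60, - 30.68 , - 22,-10,- 19/6,31/16, 3,26,39,46,  78]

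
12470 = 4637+7833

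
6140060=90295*68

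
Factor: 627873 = 3^1*47^1*61^1*73^1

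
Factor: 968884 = 2^2 *7^1*34603^1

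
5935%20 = 15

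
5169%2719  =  2450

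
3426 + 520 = 3946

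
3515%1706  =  103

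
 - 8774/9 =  - 975 + 1/9 = -974.89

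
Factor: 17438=2^1*8719^1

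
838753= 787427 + 51326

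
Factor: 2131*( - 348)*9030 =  - 6696539640 = - 2^3*3^2*5^1*7^1*29^1*43^1*2131^1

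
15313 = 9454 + 5859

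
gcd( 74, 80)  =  2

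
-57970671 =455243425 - 513214096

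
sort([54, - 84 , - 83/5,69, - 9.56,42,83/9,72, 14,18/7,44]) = [-84, - 83/5, - 9.56, 18/7,83/9,14, 42 , 44,54, 69, 72]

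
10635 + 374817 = 385452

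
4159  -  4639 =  - 480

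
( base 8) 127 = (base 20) 47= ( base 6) 223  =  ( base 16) 57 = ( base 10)87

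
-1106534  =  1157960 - 2264494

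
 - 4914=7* ( - 702) 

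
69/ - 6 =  - 23/2 = - 11.50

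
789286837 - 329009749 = 460277088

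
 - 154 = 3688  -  3842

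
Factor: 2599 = 23^1*113^1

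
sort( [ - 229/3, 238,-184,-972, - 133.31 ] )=[ - 972, - 184, - 133.31, - 229/3, 238]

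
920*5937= 5462040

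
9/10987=9/10987 = 0.00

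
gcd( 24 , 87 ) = 3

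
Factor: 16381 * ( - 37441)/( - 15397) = 613321021/15397 = 89^( - 1)*173^(- 1)*  16381^1*37441^1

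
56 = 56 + 0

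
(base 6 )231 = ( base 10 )91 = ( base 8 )133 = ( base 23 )3m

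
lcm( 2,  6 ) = 6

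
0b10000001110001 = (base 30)96p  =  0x2071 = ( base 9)12347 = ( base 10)8305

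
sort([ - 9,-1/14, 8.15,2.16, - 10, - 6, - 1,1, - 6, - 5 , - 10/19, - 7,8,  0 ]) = [  -  10 , - 9 , - 7, - 6,-6, - 5, - 1, - 10/19, - 1/14,0,1, 2.16 , 8, 8.15]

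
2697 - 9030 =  - 6333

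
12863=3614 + 9249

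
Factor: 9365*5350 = 50102750 = 2^1*5^3*107^1*1873^1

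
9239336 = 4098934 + 5140402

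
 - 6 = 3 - 9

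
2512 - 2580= - 68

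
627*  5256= 3295512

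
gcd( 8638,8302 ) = 14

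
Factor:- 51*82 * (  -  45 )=2^1*3^3*5^1*17^1*41^1=188190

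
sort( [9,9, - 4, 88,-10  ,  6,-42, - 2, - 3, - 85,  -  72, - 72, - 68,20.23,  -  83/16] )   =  [ - 85, - 72, - 72, - 68, - 42, - 10, - 83/16,-4,  -  3, - 2,6,9,9,20.23, 88]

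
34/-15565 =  - 34/15565  =  -0.00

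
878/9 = 878/9 = 97.56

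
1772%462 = 386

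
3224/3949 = 3224/3949 = 0.82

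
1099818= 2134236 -1034418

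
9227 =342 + 8885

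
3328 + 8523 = 11851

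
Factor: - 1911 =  - 3^1*7^2*13^1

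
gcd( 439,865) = 1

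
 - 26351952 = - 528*49909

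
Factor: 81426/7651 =2^1*3^1*7^ ( - 1) * 41^1*331^1 *1093^(- 1)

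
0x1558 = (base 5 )133324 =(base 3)21111101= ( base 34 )4OO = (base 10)5464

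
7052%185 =22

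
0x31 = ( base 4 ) 301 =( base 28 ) 1l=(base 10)49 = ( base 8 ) 61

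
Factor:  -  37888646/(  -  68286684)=2^( - 1)*3^( - 1 )*19^ (-1 )*53^( - 1 ) * 5651^( - 1)*  18944323^1 = 18944323/34143342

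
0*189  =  0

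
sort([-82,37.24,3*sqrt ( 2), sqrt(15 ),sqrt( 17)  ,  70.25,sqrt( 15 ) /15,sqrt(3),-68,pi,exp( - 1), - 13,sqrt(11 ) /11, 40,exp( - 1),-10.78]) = [ - 82, - 68, - 13, -10.78 , sqrt (15 ) /15, sqrt( 11 )/11, exp( - 1),exp(  -  1),  sqrt(3),pi,sqrt(15),sqrt( 17), 3*sqrt(2),37.24,  40,70.25]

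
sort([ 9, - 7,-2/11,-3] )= [ - 7, - 3, - 2/11, 9] 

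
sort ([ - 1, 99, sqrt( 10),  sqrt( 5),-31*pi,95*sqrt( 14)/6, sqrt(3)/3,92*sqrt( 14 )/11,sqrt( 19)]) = [ - 31*pi, - 1, sqrt( 3 ) /3, sqrt( 5),sqrt( 10), sqrt( 19 ), 92*sqrt( 14)/11,95*sqrt( 14 ) /6,99 ] 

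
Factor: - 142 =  - 2^1*71^1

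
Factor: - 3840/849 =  - 2^8*5^1*283^( - 1 ) = - 1280/283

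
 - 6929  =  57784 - 64713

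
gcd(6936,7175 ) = 1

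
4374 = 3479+895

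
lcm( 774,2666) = 23994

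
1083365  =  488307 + 595058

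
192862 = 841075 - 648213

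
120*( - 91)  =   - 10920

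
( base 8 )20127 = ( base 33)7jt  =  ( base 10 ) 8279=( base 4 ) 2001113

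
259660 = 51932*5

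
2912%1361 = 190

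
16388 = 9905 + 6483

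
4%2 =0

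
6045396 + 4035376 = 10080772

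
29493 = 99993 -70500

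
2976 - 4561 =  - 1585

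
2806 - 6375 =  - 3569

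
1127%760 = 367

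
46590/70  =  4659/7  =  665.57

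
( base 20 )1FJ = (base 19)1ig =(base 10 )719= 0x2CF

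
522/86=261/43 = 6.07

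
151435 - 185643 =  - 34208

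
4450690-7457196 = -3006506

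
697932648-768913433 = -70980785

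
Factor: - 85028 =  - 2^2*29^1*733^1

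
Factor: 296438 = 2^1 * 19^1*29^1 *269^1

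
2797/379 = 2797/379 = 7.38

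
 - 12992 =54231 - 67223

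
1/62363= 1/62363 =0.00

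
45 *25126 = 1130670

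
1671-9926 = -8255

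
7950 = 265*30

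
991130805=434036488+557094317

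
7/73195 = 7/73195=0.00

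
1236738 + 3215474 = 4452212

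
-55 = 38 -93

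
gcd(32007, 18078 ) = 3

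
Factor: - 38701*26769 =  - 1035987069= - 3^1*13^2*229^1*8923^1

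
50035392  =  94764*528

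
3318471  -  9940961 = - 6622490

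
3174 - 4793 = -1619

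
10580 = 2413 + 8167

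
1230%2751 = 1230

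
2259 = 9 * 251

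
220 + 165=385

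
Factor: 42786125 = 5^3*101^1*3389^1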